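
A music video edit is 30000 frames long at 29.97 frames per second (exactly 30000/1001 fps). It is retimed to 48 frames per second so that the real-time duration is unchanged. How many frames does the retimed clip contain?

48048 frames

Target frames = source frames × (target rate / source rate) = 30000 × (48)/(30000/1001) = 30000 × 1001/625 = 48048.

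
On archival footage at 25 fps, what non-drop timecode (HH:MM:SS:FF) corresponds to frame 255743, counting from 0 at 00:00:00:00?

02:50:29:18

255743 ÷ 25 = 10229 full seconds, remainder 18 frames.
10229 s = 2 h 50 min 29 s.
Timecode: 02:50:29:18.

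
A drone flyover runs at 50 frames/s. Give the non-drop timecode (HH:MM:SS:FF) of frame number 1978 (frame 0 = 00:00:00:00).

1978 ÷ 50 = 39 full seconds, remainder 28 frames.
39 s = 0 h 0 min 39 s.
Timecode: 00:00:39:28.

00:00:39:28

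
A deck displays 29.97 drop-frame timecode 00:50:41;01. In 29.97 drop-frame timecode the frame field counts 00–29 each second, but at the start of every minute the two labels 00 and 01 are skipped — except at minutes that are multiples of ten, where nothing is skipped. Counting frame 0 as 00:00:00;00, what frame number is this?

Complete 10-minute blocks: 5, each 17982 frames → 89910.
Remaining 0 whole minutes in the current block: 0 frames.
Within the current minute: 41 × 30 + 1 = 1231. Total = 89910 + 0 + 1231 = 91141.

91141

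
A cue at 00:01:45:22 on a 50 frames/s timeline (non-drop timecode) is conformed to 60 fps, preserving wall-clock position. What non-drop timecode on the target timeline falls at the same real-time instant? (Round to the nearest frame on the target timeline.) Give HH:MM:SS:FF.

Source frame index: (0×3600 + 1×60 + 45) × 50 + 22 = 5272.
Real time: 5272 / (50) = 2636/25 s.
Target frame: (2636/25) × (60) = 31632/5 ≈ 6326.400 → 6326.
At 60 labels/s: frame 6326 → 00:01:45:26.

00:01:45:26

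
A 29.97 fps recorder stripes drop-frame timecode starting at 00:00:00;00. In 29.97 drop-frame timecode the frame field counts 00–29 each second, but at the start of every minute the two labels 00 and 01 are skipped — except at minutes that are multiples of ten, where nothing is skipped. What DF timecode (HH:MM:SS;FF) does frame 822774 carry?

07:37:33;08

Ten DF minutes hold 17982 frames, so frame 822774 lies in block 45 (frames 809190–827171) with 13584 frames into that block.
The block's first minute is 1800 frames and the rest 1798 each; 13584 frames reaches minute 7, so 45 × 18 + 7 × 2 = 824 labels have been skipped so far.
Adding those back, label number 822774 + 824 = 823598 at 30 labels/s is 27453 s + 8 f = 7 h 37 min 33 s frame 8, i.e. 07:37:33;08.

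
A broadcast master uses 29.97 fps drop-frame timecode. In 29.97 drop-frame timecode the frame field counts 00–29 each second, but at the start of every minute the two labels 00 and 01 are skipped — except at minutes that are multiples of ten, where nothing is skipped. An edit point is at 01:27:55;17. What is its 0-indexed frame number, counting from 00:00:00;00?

Complete 10-minute blocks: 8, each 17982 frames → 143856.
Remaining 7 whole minutes in the current block: 1800 + 6 × 1798 = 12588 frames.
Within the current minute: 55 × 30 + 17 − 2 = 1665 (labels ;00/;01 skipped at this minute). Total = 143856 + 12588 + 1665 = 158109.

158109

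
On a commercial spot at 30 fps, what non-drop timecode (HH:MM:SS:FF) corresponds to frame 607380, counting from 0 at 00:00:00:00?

607380 ÷ 30 = 20246 full seconds, remainder 0 frames.
20246 s = 5 h 37 min 26 s.
Timecode: 05:37:26:00.

05:37:26:00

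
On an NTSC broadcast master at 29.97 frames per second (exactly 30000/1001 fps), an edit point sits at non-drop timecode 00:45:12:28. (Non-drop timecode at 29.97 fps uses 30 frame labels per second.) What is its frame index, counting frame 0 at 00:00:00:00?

81388

Total seconds to the label: (0 × 3600 + 45 × 60 + 12) = 2712.
Frame index = 2712 × 30 + 28 = 81388.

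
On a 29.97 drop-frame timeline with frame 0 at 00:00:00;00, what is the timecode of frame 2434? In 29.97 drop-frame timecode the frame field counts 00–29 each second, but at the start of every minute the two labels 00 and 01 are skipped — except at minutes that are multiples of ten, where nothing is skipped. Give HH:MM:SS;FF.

Ten DF minutes hold 17982 frames, so frame 2434 lies in block 0 (frames 0–17981) with 2434 frames into that block.
The block's first minute is 1800 frames and the rest 1798 each; 2434 frames reaches minute 1, so 0 × 18 + 1 × 2 = 2 labels have been skipped so far.
Adding those back, label number 2434 + 2 = 2436 at 30 labels/s is 81 s + 6 f = 0 h 1 min 21 s frame 6, i.e. 00:01:21;06.

00:01:21;06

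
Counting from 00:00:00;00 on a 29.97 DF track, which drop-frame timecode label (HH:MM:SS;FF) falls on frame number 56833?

Each 10-minute DF block holds 10 × 60 × 30 − 9 × 2 = 17982 frames. 56833 ÷ 17982 → 3 full blocks, remainder 2887.
Within the partial block the first minute is 1800 frames and each further minute 1798, so 1 further minute boundary passed. Total skipped labels = 18 × 3 + 2 × 1 = 56.
Non-drop label index = 56833 + 56 = 56889; at 30 labels/s that is 00:31:36:09, i.e. DF 00:31:36;09.

00:31:36;09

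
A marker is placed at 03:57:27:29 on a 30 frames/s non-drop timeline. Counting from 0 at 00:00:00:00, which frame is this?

427439

Total seconds to the label: (3 × 3600 + 57 × 60 + 27) = 14247.
Frame index = 14247 × 30 + 29 = 427439.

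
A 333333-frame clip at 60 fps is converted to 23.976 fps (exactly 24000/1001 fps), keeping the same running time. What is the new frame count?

Target frames = source frames × (target rate / source rate) = 333333 × (24000/1001)/(60) = 333333 × 400/1001 = 133200.

133200 frames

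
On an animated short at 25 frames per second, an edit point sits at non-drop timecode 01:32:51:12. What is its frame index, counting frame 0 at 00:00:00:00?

139287

Total seconds to the label: (1 × 3600 + 32 × 60 + 51) = 5571.
Frame index = 5571 × 25 + 12 = 139287.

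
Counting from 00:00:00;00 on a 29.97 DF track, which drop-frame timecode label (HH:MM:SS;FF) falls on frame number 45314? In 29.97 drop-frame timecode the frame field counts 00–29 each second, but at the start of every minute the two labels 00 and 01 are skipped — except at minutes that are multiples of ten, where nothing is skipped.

00:25:12;00

Ten DF minutes hold 17982 frames, so frame 45314 lies in block 2 (frames 35964–53945) with 9350 frames into that block.
The block's first minute is 1800 frames and the rest 1798 each; 9350 frames reaches minute 5, so 2 × 18 + 5 × 2 = 46 labels have been skipped so far.
Adding those back, label number 45314 + 46 = 45360 at 30 labels/s is 1512 s + 0 f = 0 h 25 min 12 s frame 0, i.e. 00:25:12;00.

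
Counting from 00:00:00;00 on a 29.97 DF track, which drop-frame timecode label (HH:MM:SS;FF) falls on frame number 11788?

00:06:33;10

Ten DF minutes hold 17982 frames, so frame 11788 lies in block 0 (frames 0–17981) with 11788 frames into that block.
The block's first minute is 1800 frames and the rest 1798 each; 11788 frames reaches minute 6, so 0 × 18 + 6 × 2 = 12 labels have been skipped so far.
Adding those back, label number 11788 + 12 = 11800 at 30 labels/s is 393 s + 10 f = 0 h 6 min 33 s frame 10, i.e. 00:06:33;10.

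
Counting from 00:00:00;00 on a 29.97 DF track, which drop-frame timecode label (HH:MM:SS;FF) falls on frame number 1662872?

Each 10-minute DF block holds 10 × 60 × 30 − 9 × 2 = 17982 frames. 1662872 ÷ 17982 → 92 full blocks, remainder 8528.
Within the partial block the first minute is 1800 frames and each further minute 1798, so 4 further minute boundaries passed. Total skipped labels = 18 × 92 + 2 × 4 = 1664.
Non-drop label index = 1662872 + 1664 = 1664536; at 30 labels/s that is 15:24:44:16, i.e. DF 15:24:44;16.

15:24:44;16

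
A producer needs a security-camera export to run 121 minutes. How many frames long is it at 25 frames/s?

121 min = 7260 s.
Frames = 7260 × 25 = 181500.

181500 frames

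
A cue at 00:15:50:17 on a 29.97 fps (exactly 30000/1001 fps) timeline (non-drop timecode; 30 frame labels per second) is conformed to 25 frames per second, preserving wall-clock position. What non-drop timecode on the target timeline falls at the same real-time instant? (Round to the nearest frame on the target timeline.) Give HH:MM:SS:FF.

00:15:51:13

Source frame index: (0×3600 + 15×60 + 50) × 30 + 17 = 28517.
Real time: 28517 / (30000/1001) = 28545517/30000 s.
Target frame: (28545517/30000) × (25) = 28545517/1200 ≈ 23787.931 → 23788.
At 25 labels/s: frame 23788 → 00:15:51:13.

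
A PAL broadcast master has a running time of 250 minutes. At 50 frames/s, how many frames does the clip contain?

250 min = 15000 s.
Frames = 15000 × 50 = 750000.

750000 frames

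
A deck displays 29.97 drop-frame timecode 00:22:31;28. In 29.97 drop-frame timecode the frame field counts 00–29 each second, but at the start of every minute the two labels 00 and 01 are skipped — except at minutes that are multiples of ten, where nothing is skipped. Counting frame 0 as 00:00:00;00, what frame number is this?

40518

As if non-drop at 30 labels/s: (0 × 3600 + 22 × 60 + 31) × 30 + 28 = 40558.
Minute boundaries passed: 22; those not divisible by 10: 22 − 2 = 20; dropped labels = 2 × 20 = 40.
Actual frame index = 40558 − 40 = 40518.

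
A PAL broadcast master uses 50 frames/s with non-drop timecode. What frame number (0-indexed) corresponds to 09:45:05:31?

1755281

Total seconds to the label: (9 × 3600 + 45 × 60 + 5) = 35105.
Frame index = 35105 × 50 + 31 = 1755281.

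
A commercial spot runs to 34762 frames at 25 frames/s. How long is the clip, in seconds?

Running time = 34762 / (25) = 1390.48 s.

1390.48 seconds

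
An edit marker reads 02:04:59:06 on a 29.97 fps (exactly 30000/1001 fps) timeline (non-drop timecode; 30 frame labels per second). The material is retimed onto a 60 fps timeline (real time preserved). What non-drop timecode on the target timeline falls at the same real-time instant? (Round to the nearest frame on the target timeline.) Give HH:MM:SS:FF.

02:05:06:42

Source frame index: (2×3600 + 4×60 + 59) × 30 + 6 = 224976.
Real time: 224976 / (30000/1001) = 4691687/625 s.
Target frame: (4691687/625) × (60) = 56300244/125 ≈ 450401.952 → 450402.
At 60 labels/s: frame 450402 → 02:05:06:42.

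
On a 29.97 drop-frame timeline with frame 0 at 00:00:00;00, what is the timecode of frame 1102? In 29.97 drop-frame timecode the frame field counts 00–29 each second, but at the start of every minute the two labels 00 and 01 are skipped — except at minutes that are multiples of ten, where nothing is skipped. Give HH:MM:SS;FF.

00:00:36;22

Ten DF minutes hold 17982 frames, so frame 1102 lies in block 0 (frames 0–17981) with 1102 frames into that block.
The block's first minute is 1800 frames and the rest 1798 each; 1102 frames reaches minute 0, so 0 × 18 + 0 × 2 = 0 labels have been skipped so far.
Adding those back, label number 1102 + 0 = 1102 at 30 labels/s is 36 s + 22 f = 0 h 0 min 36 s frame 22, i.e. 00:00:36;22.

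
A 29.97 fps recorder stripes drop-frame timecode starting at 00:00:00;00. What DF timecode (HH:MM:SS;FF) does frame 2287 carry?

00:01:16;09

Ten DF minutes hold 17982 frames, so frame 2287 lies in block 0 (frames 0–17981) with 2287 frames into that block.
The block's first minute is 1800 frames and the rest 1798 each; 2287 frames reaches minute 1, so 0 × 18 + 1 × 2 = 2 labels have been skipped so far.
Adding those back, label number 2287 + 2 = 2289 at 30 labels/s is 76 s + 9 f = 0 h 1 min 16 s frame 9, i.e. 00:01:16;09.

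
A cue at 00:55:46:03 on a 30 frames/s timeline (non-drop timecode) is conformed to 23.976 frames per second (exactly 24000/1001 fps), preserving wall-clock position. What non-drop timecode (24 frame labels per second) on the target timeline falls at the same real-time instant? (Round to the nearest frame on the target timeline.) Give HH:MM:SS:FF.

Source frame index: (0×3600 + 55×60 + 46) × 30 + 3 = 100383.
Real time: 100383 / (30) = 33461/10 s.
Target frame: (33461/10) × (24000/1001) = 80306400/1001 ≈ 80226.174 → 80226.
At 24 labels/s: frame 80226 → 00:55:42:18.

00:55:42:18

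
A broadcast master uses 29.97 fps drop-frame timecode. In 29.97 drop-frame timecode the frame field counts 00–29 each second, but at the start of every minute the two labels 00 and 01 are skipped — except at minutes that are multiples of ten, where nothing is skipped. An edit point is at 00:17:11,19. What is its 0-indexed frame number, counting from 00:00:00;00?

Complete 10-minute blocks: 1, each 17982 frames → 17982.
Remaining 7 whole minutes in the current block: 1800 + 6 × 1798 = 12588 frames.
Within the current minute: 11 × 30 + 19 − 2 = 347 (labels ;00/;01 skipped at this minute). Total = 17982 + 12588 + 347 = 30917.

30917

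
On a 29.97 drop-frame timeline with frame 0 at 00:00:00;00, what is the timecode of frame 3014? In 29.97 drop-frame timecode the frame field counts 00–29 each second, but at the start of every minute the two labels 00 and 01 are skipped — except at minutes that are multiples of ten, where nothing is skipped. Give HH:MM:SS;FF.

Each 10-minute DF block holds 10 × 60 × 30 − 9 × 2 = 17982 frames. 3014 ÷ 17982 → 0 full blocks, remainder 3014.
Within the partial block the first minute is 1800 frames and each further minute 1798, so 1 further minute boundary passed. Total skipped labels = 18 × 0 + 2 × 1 = 2.
Non-drop label index = 3014 + 2 = 3016; at 30 labels/s that is 00:01:40:16, i.e. DF 00:01:40;16.

00:01:40;16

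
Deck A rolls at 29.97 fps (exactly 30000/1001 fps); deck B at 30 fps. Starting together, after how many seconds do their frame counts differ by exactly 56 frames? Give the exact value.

The gap grows by |30 − 30000/1001| = 30/1001 frames per second.
Time for a 56-frame gap: 56 ÷ (30/1001) = 28028/15 s.

28028/15 seconds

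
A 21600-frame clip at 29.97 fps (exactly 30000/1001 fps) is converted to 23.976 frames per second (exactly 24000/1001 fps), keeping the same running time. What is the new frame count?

Target frames = source frames × (target rate / source rate) = 21600 × (24000/1001)/(30000/1001) = 21600 × 4/5 = 17280.

17280 frames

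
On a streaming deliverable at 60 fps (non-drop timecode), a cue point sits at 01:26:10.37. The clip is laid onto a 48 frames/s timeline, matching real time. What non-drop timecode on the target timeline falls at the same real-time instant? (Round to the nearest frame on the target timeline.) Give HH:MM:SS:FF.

01:26:10:30

Source frame index: (1×3600 + 26×60 + 10) × 60 + 37 = 310237.
Real time: 310237 / (60) = 310237/60 s.
Target frame: (310237/60) × (48) = 1240948/5 ≈ 248189.600 → 248190.
At 48 labels/s: frame 248190 → 01:26:10:30.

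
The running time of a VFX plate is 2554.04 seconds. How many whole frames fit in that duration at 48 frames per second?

Frames = 2554.04 × 48 = 3064848/25 ≈ 122593.9200.
Complete frames: 122593.

122593 frames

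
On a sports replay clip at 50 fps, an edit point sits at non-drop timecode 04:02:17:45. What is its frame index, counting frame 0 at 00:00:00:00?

726895

Total seconds to the label: (4 × 3600 + 2 × 60 + 17) = 14537.
Frame index = 14537 × 50 + 45 = 726895.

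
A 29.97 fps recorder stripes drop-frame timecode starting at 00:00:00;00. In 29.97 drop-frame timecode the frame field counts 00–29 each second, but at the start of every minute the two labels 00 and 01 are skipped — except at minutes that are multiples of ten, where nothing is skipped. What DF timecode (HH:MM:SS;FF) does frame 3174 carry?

00:01:45;26

Ten DF minutes hold 17982 frames, so frame 3174 lies in block 0 (frames 0–17981) with 3174 frames into that block.
The block's first minute is 1800 frames and the rest 1798 each; 3174 frames reaches minute 1, so 0 × 18 + 1 × 2 = 2 labels have been skipped so far.
Adding those back, label number 3174 + 2 = 3176 at 30 labels/s is 105 s + 26 f = 0 h 1 min 45 s frame 26, i.e. 00:01:45;26.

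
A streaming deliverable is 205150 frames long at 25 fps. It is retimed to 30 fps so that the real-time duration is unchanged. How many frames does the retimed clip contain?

Target frames = source frames × (target rate / source rate) = 205150 × (30)/(25) = 205150 × 6/5 = 246180.

246180 frames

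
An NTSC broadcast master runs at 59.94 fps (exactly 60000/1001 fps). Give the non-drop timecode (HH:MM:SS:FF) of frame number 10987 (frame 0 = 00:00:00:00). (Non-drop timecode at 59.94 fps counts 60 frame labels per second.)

10987 ÷ 60 = 183 full seconds, remainder 7 frames.
183 s = 0 h 3 min 3 s.
Timecode: 00:03:03:07.

00:03:03:07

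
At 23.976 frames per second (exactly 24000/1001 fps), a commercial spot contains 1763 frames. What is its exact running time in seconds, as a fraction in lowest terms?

1764763/24000 seconds

Running time = 1763 ÷ (24000/1001) = 1763 × 1001/24000 = 1764763/24000 s.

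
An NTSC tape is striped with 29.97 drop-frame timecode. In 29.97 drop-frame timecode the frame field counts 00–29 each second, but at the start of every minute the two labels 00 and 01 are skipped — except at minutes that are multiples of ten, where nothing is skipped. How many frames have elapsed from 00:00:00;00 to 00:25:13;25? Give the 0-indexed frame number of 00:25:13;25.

Complete 10-minute blocks: 2, each 17982 frames → 35964.
Remaining 5 whole minutes in the current block: 1800 + 4 × 1798 = 8992 frames.
Within the current minute: 13 × 30 + 25 − 2 = 413 (labels ;00/;01 skipped at this minute). Total = 35964 + 8992 + 413 = 45369.

45369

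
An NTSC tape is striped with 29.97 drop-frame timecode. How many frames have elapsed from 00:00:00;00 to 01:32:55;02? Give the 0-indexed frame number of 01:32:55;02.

As if non-drop at 30 labels/s: (1 × 3600 + 32 × 60 + 55) × 30 + 2 = 167252.
Minute boundaries passed: 92; those not divisible by 10: 92 − 9 = 83; dropped labels = 2 × 83 = 166.
Actual frame index = 167252 − 166 = 167086.

167086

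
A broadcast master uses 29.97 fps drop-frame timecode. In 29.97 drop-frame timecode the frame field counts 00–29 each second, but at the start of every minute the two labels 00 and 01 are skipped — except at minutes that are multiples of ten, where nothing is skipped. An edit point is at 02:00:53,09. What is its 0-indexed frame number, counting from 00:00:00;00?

As if non-drop at 30 labels/s: (2 × 3600 + 0 × 60 + 53) × 30 + 9 = 217599.
Minute boundaries passed: 120; those not divisible by 10: 120 − 12 = 108; dropped labels = 2 × 108 = 216.
Actual frame index = 217599 − 216 = 217383.

217383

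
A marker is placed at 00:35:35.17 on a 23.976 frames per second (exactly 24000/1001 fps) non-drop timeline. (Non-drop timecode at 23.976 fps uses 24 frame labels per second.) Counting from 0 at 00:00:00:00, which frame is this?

51257

Total seconds to the label: (0 × 3600 + 35 × 60 + 35) = 2135.
Frame index = 2135 × 24 + 17 = 51257.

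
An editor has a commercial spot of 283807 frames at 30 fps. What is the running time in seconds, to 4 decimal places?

9460.2333 seconds

Running time = 283807 × 1/30 = 283807/30 s ≈ 9460.2333 s.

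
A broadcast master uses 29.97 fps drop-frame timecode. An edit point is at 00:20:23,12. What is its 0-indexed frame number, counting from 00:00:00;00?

36666

Complete 10-minute blocks: 2, each 17982 frames → 35964.
Remaining 0 whole minutes in the current block: 0 frames.
Within the current minute: 23 × 30 + 12 = 702. Total = 35964 + 0 + 702 = 36666.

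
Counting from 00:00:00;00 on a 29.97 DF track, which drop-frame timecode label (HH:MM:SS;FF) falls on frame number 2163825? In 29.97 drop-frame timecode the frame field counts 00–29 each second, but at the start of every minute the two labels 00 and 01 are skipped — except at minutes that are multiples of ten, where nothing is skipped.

Each 10-minute DF block holds 10 × 60 × 30 − 9 × 2 = 17982 frames. 2163825 ÷ 17982 → 120 full blocks, remainder 5985.
Within the partial block the first minute is 1800 frames and each further minute 1798, so 3 further minute boundaries passed. Total skipped labels = 18 × 120 + 2 × 3 = 2166.
Non-drop label index = 2163825 + 2166 = 2165991; at 30 labels/s that is 20:03:19:21, i.e. DF 20:03:19;21.

20:03:19;21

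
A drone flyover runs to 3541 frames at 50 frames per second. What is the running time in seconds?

70.82 seconds

Running time = 3541 / (50) = 70.82 s.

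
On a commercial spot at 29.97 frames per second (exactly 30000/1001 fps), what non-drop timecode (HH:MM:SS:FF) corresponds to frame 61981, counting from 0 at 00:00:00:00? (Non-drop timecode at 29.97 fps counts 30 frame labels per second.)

00:34:26:01

61981 ÷ 30 = 2066 full seconds, remainder 1 frame.
2066 s = 0 h 34 min 26 s.
Timecode: 00:34:26:01.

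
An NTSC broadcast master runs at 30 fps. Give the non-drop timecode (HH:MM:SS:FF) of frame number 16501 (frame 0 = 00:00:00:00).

00:09:10:01

16501 ÷ 30 = 550 full seconds, remainder 1 frame.
550 s = 0 h 9 min 10 s.
Timecode: 00:09:10:01.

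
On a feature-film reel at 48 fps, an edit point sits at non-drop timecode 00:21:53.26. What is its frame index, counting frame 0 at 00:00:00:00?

Total seconds to the label: (0 × 3600 + 21 × 60 + 53) = 1313.
Frame index = 1313 × 48 + 26 = 63050.

63050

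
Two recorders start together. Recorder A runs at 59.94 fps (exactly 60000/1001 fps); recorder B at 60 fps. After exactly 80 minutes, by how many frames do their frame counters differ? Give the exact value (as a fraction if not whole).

80 min = 4800 s.
A emits 60000/1001 × 4800 = 288000000/1001 frames; B emits 60 × 4800 = 288000.
Difference = 288000/1001 frames (≈ 287.7123); B is ahead of A.

288000/1001 frames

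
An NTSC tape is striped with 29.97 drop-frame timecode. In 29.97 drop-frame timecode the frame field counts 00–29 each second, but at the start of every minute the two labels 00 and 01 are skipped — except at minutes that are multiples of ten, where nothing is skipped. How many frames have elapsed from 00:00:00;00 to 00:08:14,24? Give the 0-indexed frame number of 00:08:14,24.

As if non-drop at 30 labels/s: (0 × 3600 + 8 × 60 + 14) × 30 + 24 = 14844.
Minute boundaries passed: 8; those not divisible by 10: 8 − 0 = 8; dropped labels = 2 × 8 = 16.
Actual frame index = 14844 − 16 = 14828.

14828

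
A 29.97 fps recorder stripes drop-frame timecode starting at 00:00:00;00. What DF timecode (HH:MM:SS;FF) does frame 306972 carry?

Ten DF minutes hold 17982 frames, so frame 306972 lies in block 17 (frames 305694–323675) with 1278 frames into that block.
The block's first minute is 1800 frames and the rest 1798 each; 1278 frames reaches minute 0, so 17 × 18 + 0 × 2 = 306 labels have been skipped so far.
Adding those back, label number 306972 + 306 = 307278 at 30 labels/s is 10242 s + 18 f = 2 h 50 min 42 s frame 18, i.e. 02:50:42;18.

02:50:42;18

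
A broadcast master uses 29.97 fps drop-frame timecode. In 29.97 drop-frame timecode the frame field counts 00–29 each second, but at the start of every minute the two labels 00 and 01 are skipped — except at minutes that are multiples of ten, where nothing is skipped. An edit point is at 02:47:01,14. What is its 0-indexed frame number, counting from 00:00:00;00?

300342

As if non-drop at 30 labels/s: (2 × 3600 + 47 × 60 + 1) × 30 + 14 = 300644.
Minute boundaries passed: 167; those not divisible by 10: 167 − 16 = 151; dropped labels = 2 × 151 = 302.
Actual frame index = 300644 − 302 = 300342.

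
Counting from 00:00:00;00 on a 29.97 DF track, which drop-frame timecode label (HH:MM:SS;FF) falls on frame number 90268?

Ten DF minutes hold 17982 frames, so frame 90268 lies in block 5 (frames 89910–107891) with 358 frames into that block.
The block's first minute is 1800 frames and the rest 1798 each; 358 frames reaches minute 0, so 5 × 18 + 0 × 2 = 90 labels have been skipped so far.
Adding those back, label number 90268 + 90 = 90358 at 30 labels/s is 3011 s + 28 f = 0 h 50 min 11 s frame 28, i.e. 00:50:11;28.

00:50:11;28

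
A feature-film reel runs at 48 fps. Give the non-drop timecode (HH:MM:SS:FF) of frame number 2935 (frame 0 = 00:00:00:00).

00:01:01:07

2935 ÷ 48 = 61 full seconds, remainder 7 frames.
61 s = 0 h 1 min 1 s.
Timecode: 00:01:01:07.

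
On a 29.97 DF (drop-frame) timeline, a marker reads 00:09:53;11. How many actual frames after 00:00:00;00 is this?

17783

As if non-drop at 30 labels/s: (0 × 3600 + 9 × 60 + 53) × 30 + 11 = 17801.
Minute boundaries passed: 9; those not divisible by 10: 9 − 0 = 9; dropped labels = 2 × 9 = 18.
Actual frame index = 17801 − 18 = 17783.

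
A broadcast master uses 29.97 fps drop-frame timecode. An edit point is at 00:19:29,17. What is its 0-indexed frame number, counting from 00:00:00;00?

35051

Complete 10-minute blocks: 1, each 17982 frames → 17982.
Remaining 9 whole minutes in the current block: 1800 + 8 × 1798 = 16184 frames.
Within the current minute: 29 × 30 + 17 − 2 = 885 (labels ;00/;01 skipped at this minute). Total = 17982 + 16184 + 885 = 35051.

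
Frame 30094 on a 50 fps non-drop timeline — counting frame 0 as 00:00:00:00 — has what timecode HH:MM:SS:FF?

30094 ÷ 50 = 601 full seconds, remainder 44 frames.
601 s = 0 h 10 min 1 s.
Timecode: 00:10:01:44.

00:10:01:44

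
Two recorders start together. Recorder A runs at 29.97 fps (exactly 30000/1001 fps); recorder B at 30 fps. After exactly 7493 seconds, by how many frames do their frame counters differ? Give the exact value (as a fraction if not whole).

A emits 30000/1001 × 7493 = 224790000/1001 frames; B emits 30 × 7493 = 224790.
Difference = 224790/1001 frames (≈ 224.5654); B is ahead of A.

224790/1001 frames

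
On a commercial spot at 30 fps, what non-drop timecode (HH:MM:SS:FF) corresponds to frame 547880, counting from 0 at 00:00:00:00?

05:04:22:20

547880 ÷ 30 = 18262 full seconds, remainder 20 frames.
18262 s = 5 h 4 min 22 s.
Timecode: 05:04:22:20.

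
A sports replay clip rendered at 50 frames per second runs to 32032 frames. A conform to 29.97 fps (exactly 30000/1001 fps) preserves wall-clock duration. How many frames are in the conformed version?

19200 frames

Target frames = source frames × (target rate / source rate) = 32032 × (30000/1001)/(50) = 32032 × 600/1001 = 19200.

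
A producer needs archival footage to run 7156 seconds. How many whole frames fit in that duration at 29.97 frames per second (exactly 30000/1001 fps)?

214465 frames

Frames = 7156 × 30000/1001 = 214680000/1001 ≈ 214465.5345.
Complete frames: 214465.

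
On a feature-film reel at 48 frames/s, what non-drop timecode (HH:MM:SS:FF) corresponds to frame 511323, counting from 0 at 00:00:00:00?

02:57:32:27

511323 ÷ 48 = 10652 full seconds, remainder 27 frames.
10652 s = 2 h 57 min 32 s.
Timecode: 02:57:32:27.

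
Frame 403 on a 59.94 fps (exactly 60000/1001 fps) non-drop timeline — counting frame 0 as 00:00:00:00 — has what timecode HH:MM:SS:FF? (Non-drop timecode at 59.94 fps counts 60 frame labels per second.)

00:00:06:43

403 ÷ 60 = 6 full seconds, remainder 43 frames.
6 s = 0 h 0 min 6 s.
Timecode: 00:00:06:43.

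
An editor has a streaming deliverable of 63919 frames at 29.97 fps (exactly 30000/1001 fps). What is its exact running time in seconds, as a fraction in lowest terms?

63982919/30000 seconds

Running time = 63919 ÷ (30000/1001) = 63919 × 1001/30000 = 63982919/30000 s.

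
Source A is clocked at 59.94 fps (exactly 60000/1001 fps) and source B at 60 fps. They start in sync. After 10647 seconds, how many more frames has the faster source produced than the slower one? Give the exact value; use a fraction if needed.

A emits 60000/1001 × 10647 = 7020000/11 frames; B emits 60 × 10647 = 638820.
Difference = 7020/11 frames (≈ 638.1818); B is ahead of A.

7020/11 frames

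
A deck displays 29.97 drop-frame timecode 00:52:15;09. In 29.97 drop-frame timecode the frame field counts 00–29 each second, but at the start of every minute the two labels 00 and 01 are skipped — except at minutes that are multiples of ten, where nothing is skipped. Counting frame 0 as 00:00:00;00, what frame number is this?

Complete 10-minute blocks: 5, each 17982 frames → 89910.
Remaining 2 whole minutes in the current block: 1800 + 1 × 1798 = 3598 frames.
Within the current minute: 15 × 30 + 9 − 2 = 457 (labels ;00/;01 skipped at this minute). Total = 89910 + 3598 + 457 = 93965.

93965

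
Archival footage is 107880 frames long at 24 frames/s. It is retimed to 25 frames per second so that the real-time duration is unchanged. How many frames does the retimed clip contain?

112375 frames

Target frames = source frames × (target rate / source rate) = 107880 × (25)/(24) = 107880 × 25/24 = 112375.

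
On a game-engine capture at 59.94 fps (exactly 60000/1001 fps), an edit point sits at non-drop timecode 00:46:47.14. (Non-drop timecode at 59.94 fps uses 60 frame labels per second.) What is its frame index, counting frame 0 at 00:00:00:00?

Total seconds to the label: (0 × 3600 + 46 × 60 + 47) = 2807.
Frame index = 2807 × 60 + 14 = 168434.

frame 168434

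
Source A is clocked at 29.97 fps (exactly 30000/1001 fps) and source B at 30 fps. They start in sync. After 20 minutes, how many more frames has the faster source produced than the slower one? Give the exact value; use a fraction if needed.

36000/1001 frames

20 min = 1200 s.
A emits 30000/1001 × 1200 = 36000000/1001 frames; B emits 30 × 1200 = 36000.
Difference = 36000/1001 frames (≈ 35.9640); B is ahead of A.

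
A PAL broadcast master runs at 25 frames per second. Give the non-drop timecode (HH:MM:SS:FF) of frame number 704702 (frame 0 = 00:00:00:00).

07:49:48:02

704702 ÷ 25 = 28188 full seconds, remainder 2 frames.
28188 s = 7 h 49 min 48 s.
Timecode: 07:49:48:02.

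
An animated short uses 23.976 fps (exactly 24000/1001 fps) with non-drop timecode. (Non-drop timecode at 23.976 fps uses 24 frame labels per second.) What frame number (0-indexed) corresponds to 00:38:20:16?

Total seconds to the label: (0 × 3600 + 38 × 60 + 20) = 2300.
Frame index = 2300 × 24 + 16 = 55216.

55216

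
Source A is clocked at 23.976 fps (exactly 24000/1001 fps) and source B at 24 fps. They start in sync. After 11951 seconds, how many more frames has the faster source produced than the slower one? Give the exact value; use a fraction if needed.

A emits 24000/1001 × 11951 = 286824000/1001 frames; B emits 24 × 11951 = 286824.
Difference = 286824/1001 frames (≈ 286.5375); B is ahead of A.

286824/1001 frames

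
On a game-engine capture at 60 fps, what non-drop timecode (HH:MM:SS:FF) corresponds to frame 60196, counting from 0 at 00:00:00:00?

60196 ÷ 60 = 1003 full seconds, remainder 16 frames.
1003 s = 0 h 16 min 43 s.
Timecode: 00:16:43:16.

00:16:43:16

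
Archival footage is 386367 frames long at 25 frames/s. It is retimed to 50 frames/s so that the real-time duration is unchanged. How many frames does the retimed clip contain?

772734 frames

Frames at target rate = 386367 × (50) / (25) = 772734.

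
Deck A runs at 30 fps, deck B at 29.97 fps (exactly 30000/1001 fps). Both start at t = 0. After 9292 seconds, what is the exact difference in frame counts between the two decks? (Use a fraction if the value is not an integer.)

A emits 30 × 9292 = 278760 frames; B emits 30000/1001 × 9292 = 278760000/1001.
Difference = 278760/1001 frames (≈ 278.4815); B is behind A.

278760/1001 frames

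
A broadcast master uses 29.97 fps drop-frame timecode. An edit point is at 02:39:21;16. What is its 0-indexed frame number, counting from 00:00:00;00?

286558

As if non-drop at 30 labels/s: (2 × 3600 + 39 × 60 + 21) × 30 + 16 = 286846.
Minute boundaries passed: 159; those not divisible by 10: 159 − 15 = 144; dropped labels = 2 × 144 = 288.
Actual frame index = 286846 − 288 = 286558.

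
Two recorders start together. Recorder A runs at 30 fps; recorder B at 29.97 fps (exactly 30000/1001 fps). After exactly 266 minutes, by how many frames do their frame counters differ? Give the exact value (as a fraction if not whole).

266 min = 15960 s.
A emits 30 × 15960 = 478800 frames; B emits 30000/1001 × 15960 = 68400000/143.
Difference = 68400/143 frames (≈ 478.3217); B is behind A.

68400/143 frames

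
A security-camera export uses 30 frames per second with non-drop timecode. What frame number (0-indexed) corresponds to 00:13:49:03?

Total seconds to the label: (0 × 3600 + 13 × 60 + 49) = 829.
Frame index = 829 × 30 + 3 = 24873.

frame 24873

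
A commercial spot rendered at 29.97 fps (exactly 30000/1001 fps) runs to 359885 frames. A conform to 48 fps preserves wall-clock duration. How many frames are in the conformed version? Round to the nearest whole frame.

576392 frames

Frames at target rate = 359885 × (48) / (30000/1001) = 72048977/125 ≈ 576391.816.
Nearest whole frame: 576392.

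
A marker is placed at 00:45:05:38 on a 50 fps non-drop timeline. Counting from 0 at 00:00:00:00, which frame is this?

Total seconds to the label: (0 × 3600 + 45 × 60 + 5) = 2705.
Frame index = 2705 × 50 + 38 = 135288.

frame 135288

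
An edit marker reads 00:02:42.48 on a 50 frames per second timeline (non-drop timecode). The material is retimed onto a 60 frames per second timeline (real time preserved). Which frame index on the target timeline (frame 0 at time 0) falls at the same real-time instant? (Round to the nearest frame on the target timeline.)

frame 9778

Source frame index: (0×3600 + 2×60 + 42) × 50 + 48 = 8148.
Real time: 8148 / (50) = 4074/25 s.
Target frame: (4074/25) × (60) = 48888/5 ≈ 9777.600 → 9778.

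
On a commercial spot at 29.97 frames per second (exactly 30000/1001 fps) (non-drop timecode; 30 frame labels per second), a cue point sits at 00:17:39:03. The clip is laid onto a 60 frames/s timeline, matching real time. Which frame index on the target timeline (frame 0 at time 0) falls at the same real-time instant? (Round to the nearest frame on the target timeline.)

Source frame index: (0×3600 + 17×60 + 39) × 30 + 3 = 31773.
Real time: 31773 / (30000/1001) = 10601591/10000 s.
Target frame: (10601591/10000) × (60) = 31804773/500 ≈ 63609.546 → 63610.

frame 63610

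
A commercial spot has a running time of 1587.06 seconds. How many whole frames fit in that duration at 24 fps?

38089 frames

Frames = 1587.06 × 24 = 952236/25 ≈ 38089.4400.
Complete frames: 38089.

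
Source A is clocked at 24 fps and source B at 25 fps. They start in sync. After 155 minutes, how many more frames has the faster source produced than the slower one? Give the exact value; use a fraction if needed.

9300 frames

155 min = 9300 s.
A emits 24 × 9300 = 223200 frames; B emits 25 × 9300 = 232500.
Difference = 9300 frames; B is ahead of A.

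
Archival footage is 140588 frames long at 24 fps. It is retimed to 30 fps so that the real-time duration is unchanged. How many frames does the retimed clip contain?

175735 frames

Frames at target rate = 140588 × (30) / (24) = 175735.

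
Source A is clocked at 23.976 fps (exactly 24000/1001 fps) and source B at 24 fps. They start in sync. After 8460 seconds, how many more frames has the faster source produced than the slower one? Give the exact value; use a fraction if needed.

203040/1001 frames

A emits 24000/1001 × 8460 = 203040000/1001 frames; B emits 24 × 8460 = 203040.
Difference = 203040/1001 frames (≈ 202.8372); B is ahead of A.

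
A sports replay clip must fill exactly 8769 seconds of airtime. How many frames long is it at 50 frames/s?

438450 frames

Frames = 8769 × 50 = 438450.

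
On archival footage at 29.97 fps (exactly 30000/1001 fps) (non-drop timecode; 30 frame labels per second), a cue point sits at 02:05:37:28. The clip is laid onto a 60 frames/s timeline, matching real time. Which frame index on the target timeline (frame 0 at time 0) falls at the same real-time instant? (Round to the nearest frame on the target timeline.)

frame 452728

Source frame index: (2×3600 + 5×60 + 37) × 30 + 28 = 226138.
Real time: 226138 / (30000/1001) = 113182069/15000 s.
Target frame: (113182069/15000) × (60) = 113182069/250 ≈ 452728.276 → 452728.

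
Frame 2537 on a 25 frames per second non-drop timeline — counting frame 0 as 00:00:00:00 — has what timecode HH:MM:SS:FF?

00:01:41:12

2537 ÷ 25 = 101 full seconds, remainder 12 frames.
101 s = 0 h 1 min 41 s.
Timecode: 00:01:41:12.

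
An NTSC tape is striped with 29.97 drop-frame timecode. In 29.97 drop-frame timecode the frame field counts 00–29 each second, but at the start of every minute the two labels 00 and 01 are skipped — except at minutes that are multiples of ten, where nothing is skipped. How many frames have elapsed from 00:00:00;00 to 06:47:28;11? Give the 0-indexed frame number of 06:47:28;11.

Complete 10-minute blocks: 40, each 17982 frames → 719280.
Remaining 7 whole minutes in the current block: 1800 + 6 × 1798 = 12588 frames.
Within the current minute: 28 × 30 + 11 − 2 = 849 (labels ;00/;01 skipped at this minute). Total = 719280 + 12588 + 849 = 732717.

732717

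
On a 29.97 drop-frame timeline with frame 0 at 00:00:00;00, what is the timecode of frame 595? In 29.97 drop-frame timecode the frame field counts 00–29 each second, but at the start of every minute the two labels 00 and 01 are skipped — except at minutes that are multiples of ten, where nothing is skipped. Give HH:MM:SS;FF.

00:00:19;25

Ten DF minutes hold 17982 frames, so frame 595 lies in block 0 (frames 0–17981) with 595 frames into that block.
The block's first minute is 1800 frames and the rest 1798 each; 595 frames reaches minute 0, so 0 × 18 + 0 × 2 = 0 labels have been skipped so far.
Adding those back, label number 595 + 0 = 595 at 30 labels/s is 19 s + 25 f = 0 h 0 min 19 s frame 25, i.e. 00:00:19;25.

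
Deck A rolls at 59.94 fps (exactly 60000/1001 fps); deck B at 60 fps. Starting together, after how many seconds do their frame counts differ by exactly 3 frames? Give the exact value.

The gap grows by |60 − 60000/1001| = 60/1001 frames per second.
Time for a 3-frame gap: 3 ÷ (60/1001) = 50.05 s.

50.05 seconds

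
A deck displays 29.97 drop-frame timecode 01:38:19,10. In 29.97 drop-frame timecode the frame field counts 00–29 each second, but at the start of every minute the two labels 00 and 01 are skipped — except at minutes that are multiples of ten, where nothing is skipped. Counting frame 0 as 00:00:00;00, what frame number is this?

176802

As if non-drop at 30 labels/s: (1 × 3600 + 38 × 60 + 19) × 30 + 10 = 176980.
Minute boundaries passed: 98; those not divisible by 10: 98 − 9 = 89; dropped labels = 2 × 89 = 178.
Actual frame index = 176980 − 178 = 176802.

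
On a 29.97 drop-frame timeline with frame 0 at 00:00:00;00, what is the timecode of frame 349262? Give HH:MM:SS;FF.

Ten DF minutes hold 17982 frames, so frame 349262 lies in block 19 (frames 341658–359639) with 7604 frames into that block.
The block's first minute is 1800 frames and the rest 1798 each; 7604 frames reaches minute 4, so 19 × 18 + 4 × 2 = 350 labels have been skipped so far.
Adding those back, label number 349262 + 350 = 349612 at 30 labels/s is 11653 s + 22 f = 3 h 14 min 13 s frame 22, i.e. 03:14:13;22.

03:14:13;22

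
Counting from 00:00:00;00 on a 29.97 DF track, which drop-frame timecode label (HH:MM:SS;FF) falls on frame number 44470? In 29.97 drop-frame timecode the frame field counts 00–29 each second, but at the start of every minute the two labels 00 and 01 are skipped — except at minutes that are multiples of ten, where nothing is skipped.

00:24:43;24

Each 10-minute DF block holds 10 × 60 × 30 − 9 × 2 = 17982 frames. 44470 ÷ 17982 → 2 full blocks, remainder 8506.
Within the partial block the first minute is 1800 frames and each further minute 1798, so 4 further minute boundaries passed. Total skipped labels = 18 × 2 + 2 × 4 = 44.
Non-drop label index = 44470 + 44 = 44514; at 30 labels/s that is 00:24:43:24, i.e. DF 00:24:43;24.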